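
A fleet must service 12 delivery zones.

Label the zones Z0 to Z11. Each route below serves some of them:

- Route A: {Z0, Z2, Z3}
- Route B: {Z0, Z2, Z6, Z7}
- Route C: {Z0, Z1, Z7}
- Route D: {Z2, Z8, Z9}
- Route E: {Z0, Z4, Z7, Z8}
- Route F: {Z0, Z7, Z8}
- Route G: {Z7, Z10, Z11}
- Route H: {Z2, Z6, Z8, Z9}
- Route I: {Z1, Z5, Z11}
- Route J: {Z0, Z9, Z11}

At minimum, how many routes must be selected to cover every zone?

A and E and G and H and I together: A ∪ E ∪ G ∪ H ∪ I = {Z0, Z1, Z2, Z3, Z4, Z5, Z6, Z7, Z8, Z9, Z10, Z11} — every zone is covered.
No 4 of the 10 routes cover everything (all 210 combinations miss at least one zone), so 5 is optimal.

5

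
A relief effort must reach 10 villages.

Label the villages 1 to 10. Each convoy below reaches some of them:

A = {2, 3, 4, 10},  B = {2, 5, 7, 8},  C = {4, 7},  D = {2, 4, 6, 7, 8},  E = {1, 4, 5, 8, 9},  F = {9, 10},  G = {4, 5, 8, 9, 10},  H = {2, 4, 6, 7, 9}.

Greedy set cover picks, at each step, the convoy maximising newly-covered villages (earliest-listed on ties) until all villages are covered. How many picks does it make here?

3

Greedy: pick D (covers 5 new) → pick E (covers 3 new) → pick A (covers 2 new). Total picks: 3.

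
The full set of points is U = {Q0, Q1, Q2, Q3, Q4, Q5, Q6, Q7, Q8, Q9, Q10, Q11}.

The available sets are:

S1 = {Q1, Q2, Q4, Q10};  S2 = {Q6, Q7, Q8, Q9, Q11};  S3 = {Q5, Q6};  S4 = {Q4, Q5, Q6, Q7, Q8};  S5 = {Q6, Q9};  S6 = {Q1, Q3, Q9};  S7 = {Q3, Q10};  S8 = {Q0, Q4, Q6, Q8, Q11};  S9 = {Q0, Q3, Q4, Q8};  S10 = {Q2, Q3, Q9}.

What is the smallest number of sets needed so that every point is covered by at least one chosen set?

4

S1, S2, S3, and S9 cover everything between them: the union {Q0, Q1, Q2, Q3, Q4, Q5, Q6, Q7, Q8, Q9, Q10, Q11} is all of U.
No 3 of the 10 sets cover everything (all 120 combinations miss at least one point), so 4 is optimal.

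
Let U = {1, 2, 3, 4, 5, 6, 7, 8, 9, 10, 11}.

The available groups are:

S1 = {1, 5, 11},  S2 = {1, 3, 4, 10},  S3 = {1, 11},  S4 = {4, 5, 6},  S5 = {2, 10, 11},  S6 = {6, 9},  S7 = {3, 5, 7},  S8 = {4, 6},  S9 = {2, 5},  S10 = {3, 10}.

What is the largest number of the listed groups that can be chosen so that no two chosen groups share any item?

S3, S6, S9, S10 are pairwise disjoint (S3={1,11}; S6={6,9}; S9={2,5}; S10={3,10}).
Every remaining group overlaps one of these, and no 5 of the listed groups are pairwise disjoint, so 4 is the maximum.

4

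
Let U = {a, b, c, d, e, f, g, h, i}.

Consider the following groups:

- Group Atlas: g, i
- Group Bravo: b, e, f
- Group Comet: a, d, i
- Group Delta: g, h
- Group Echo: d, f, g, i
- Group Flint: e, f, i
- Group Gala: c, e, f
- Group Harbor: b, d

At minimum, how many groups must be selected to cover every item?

4

Take {Comet, Delta, Gala, Harbor}. Their union is {a, b, c, d, e, f, g, h, i}, which is all 9 items.
Only Delta contains h, so Delta is forced; the remaining 7 items need at least 3 more groups (each remaining group adds at most 3) — so at least 4 groups are needed, and 4 is optimal.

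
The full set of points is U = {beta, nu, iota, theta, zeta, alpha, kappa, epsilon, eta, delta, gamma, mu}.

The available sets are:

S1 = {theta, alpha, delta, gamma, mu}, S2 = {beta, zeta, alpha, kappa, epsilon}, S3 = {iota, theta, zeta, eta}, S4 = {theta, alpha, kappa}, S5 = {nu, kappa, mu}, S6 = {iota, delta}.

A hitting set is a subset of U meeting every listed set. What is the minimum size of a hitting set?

The 3 points {kappa, eta, delta} hit every set.
No choice of 2 points meets every set, so 3 is the minimum.

3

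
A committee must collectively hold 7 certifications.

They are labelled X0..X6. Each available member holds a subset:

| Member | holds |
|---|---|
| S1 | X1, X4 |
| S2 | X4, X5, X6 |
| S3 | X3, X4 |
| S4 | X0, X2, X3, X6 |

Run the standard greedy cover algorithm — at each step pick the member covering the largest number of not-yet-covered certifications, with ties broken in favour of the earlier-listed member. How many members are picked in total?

Greedy: pick S4 (covers 4 new) → pick S1 (covers 2 new) → pick S2 (covers 1 new). Total picks: 3.

3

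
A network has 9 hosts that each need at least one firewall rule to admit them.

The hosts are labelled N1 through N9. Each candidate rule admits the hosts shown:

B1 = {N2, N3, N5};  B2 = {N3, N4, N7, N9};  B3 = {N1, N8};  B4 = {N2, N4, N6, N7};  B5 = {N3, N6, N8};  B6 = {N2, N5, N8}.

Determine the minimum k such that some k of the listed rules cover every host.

4

B2 and B3 and B5 and B6 together: B2 ∪ B3 ∪ B5 ∪ B6 = {N1, N2, N3, N4, N5, N6, N7, N8, N9} — every host is covered.
No 3 of the 6 rules cover everything (all 20 combinations miss at least one host), so 4 is optimal.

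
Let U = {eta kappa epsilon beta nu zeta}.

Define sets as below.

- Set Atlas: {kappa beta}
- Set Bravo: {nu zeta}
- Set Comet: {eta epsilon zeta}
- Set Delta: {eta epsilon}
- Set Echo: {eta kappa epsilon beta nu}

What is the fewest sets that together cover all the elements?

2

Bravo and Echo together: Bravo ∪ Echo = {eta, kappa, epsilon, beta, nu, zeta} — every element is covered.
No single set has all 6 elements (the largest, Echo, has 5), so 2 is optimal.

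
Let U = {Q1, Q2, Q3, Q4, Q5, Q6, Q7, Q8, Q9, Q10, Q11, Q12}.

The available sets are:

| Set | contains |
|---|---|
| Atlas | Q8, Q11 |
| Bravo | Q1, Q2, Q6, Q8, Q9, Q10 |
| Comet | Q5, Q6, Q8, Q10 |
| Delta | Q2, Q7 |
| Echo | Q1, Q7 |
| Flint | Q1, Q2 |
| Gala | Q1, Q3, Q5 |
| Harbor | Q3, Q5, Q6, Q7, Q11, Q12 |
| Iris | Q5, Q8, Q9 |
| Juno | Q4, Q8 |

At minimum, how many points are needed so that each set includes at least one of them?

Take H = {Q1, Q7, Q8}. Each listed set contains at least one of these, so H is a hitting set of size 3.
The sets Delta, Gala, Juno are pairwise disjoint, so any hitting set needs a separate point for each — at least 3. Hence 3 is optimal.

3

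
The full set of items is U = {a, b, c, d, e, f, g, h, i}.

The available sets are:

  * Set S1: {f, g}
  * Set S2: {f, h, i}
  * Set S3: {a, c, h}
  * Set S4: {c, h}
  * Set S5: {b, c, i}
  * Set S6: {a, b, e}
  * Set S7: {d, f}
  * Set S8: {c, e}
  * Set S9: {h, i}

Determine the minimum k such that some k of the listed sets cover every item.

S1, S3, S5, S6, and S7 cover everything between them: the union {a, b, c, d, e, f, g, h, i} is all of U.
No 4 of the 9 sets cover everything (all 126 combinations miss at least one item), so 5 is optimal.

5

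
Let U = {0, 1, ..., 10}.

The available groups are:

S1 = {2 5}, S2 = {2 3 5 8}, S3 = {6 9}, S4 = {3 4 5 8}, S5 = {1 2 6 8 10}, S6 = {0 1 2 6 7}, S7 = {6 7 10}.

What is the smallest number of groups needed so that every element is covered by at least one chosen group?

4

S3 and S4 and S6 and S7 together: S3 ∪ S4 ∪ S6 ∪ S7 = {0, 1, 2, 3, 4, 5, 6, 7, 8, 9, 10} — every element is covered.
Only S3 contains 9, so S3 is forced; the remaining 9 elements need at least 3 more groups (each remaining group adds at most 4) — so at least 4 groups are needed, and 4 is optimal.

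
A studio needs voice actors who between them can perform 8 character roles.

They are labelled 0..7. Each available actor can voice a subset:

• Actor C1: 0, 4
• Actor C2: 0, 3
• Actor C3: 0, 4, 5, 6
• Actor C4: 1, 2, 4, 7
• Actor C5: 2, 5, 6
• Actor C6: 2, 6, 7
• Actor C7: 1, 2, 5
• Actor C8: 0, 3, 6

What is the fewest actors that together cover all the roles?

C4 and C7 and C8 together: C4 ∪ C7 ∪ C8 = {0, 1, 2, 3, 4, 5, 6, 7} — every role is covered.
No 2 of the 8 actors cover everything (all 28 combinations miss at least one role), so 3 is optimal.

3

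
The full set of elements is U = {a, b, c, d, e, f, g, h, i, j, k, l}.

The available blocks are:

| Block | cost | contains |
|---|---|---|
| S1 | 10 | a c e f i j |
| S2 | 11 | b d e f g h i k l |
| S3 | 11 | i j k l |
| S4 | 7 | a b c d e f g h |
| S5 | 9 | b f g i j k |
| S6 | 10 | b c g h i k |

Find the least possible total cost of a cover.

S3, S4 together cover every element (S3 ∪ S4 = {a, b, c, d, e, f, g, h, i, j, k, l}); total cost 11 + 7 = 18.
No covering selection has total cost below 18.

18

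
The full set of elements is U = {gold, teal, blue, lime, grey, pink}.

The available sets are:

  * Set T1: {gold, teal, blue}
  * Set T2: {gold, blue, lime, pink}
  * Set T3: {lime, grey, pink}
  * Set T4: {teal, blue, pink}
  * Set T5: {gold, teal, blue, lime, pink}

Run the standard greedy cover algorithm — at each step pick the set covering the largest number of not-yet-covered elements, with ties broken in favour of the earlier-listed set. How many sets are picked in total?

Greedy: pick T5 (covers 5 new) → pick T3 (covers 1 new). Total picks: 2.

2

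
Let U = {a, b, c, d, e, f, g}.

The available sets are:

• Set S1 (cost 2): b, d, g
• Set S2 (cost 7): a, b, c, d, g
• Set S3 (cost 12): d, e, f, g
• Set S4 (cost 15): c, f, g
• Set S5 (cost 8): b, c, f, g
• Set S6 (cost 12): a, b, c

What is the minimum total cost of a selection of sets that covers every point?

S2, S3 together cover every point (S2 ∪ S3 = {a, b, c, d, e, f, g}); total cost 7 + 12 = 19.
The greedy pick S1, S2, S3 costs 21; no covering selection beats 19.

19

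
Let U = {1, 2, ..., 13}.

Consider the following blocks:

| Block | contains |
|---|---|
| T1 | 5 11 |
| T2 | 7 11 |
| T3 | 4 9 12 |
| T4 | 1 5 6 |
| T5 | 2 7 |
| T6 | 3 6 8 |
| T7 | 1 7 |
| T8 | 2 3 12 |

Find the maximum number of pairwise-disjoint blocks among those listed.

4

T1, T3, T5, T6 are pairwise disjoint (T1={5,11}; T3={4,9,12}; T5={2,7}; T6={3,6,8}).
Every remaining block overlaps one of these, and no 5 of the listed blocks are pairwise disjoint, so 4 is the maximum.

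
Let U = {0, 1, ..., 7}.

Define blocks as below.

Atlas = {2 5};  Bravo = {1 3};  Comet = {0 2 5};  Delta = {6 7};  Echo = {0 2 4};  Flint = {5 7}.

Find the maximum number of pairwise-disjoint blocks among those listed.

3

Bravo, Echo, Flint are pairwise disjoint (Bravo={1,3}; Echo={0,2,4}; Flint={5,7}).
Every remaining block overlaps one of these, and no 4 of the listed blocks are pairwise disjoint, so 3 is the maximum.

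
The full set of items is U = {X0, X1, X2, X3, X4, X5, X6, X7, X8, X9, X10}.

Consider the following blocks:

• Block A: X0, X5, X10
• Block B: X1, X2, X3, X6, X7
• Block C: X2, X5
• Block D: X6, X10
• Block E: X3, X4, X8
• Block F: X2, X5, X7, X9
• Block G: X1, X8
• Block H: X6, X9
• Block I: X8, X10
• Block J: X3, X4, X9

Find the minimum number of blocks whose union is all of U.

A and B and E and J together: A ∪ B ∪ E ∪ J = {X0, X1, X2, X3, X4, X5, X6, X7, X8, X9, X10} — every item is covered.
No 3 of the 10 blocks cover everything (all 120 combinations miss at least one item), so 4 is optimal.

4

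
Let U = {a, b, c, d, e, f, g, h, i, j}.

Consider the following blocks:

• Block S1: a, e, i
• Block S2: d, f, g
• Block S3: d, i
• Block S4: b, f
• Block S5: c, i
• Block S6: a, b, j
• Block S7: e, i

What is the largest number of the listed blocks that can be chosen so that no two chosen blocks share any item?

3

S2, S6, S7 are pairwise disjoint (S2={d,f,g}; S6={a,b,j}; S7={e,i}).
Every remaining block overlaps one of these, and no 4 of the listed blocks are pairwise disjoint, so 3 is the maximum.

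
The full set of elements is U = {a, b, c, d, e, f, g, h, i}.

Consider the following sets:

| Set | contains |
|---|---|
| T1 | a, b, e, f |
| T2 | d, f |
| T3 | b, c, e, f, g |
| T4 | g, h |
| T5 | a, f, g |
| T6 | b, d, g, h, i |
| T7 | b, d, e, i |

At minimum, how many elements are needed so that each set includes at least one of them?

3

The 3 elements {d, f, g} hit every set.
No choice of 2 elements meets every set, so 3 is the minimum.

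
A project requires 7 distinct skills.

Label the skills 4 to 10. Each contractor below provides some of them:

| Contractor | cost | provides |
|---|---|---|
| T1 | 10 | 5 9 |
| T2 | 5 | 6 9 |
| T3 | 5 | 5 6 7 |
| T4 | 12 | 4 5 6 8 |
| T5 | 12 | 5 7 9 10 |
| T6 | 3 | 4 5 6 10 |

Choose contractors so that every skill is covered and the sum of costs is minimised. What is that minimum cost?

24

T4, T5 together cover every skill (T4 ∪ T5 = {4, 5, 6, 7, 8, 9, 10}); total cost 12 + 12 = 24.
The greedy pick T6, T2, T3, T4 costs 25; no covering selection beats 24.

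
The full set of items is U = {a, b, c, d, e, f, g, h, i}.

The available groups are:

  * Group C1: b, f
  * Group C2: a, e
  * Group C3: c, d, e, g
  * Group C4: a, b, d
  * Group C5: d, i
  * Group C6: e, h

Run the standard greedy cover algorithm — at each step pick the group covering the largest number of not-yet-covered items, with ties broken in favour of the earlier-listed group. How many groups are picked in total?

5

Greedy: pick C3 (covers 4 new) → pick C1 (covers 2 new) → pick C2 (covers 1 new) → pick C5 (covers 1 new) → pick C6 (covers 1 new). Total picks: 5.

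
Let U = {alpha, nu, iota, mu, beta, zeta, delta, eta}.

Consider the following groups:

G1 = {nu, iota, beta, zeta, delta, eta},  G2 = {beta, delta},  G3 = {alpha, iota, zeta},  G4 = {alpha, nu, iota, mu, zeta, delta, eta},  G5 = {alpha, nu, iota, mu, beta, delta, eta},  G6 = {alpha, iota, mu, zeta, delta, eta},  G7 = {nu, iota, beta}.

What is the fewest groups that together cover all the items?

G5 and G6 cover everything between them: the union {alpha, nu, iota, mu, beta, zeta, delta, eta} is all of U.
No single group has all 8 items (the largest, G4, has 7), so 2 is optimal.

2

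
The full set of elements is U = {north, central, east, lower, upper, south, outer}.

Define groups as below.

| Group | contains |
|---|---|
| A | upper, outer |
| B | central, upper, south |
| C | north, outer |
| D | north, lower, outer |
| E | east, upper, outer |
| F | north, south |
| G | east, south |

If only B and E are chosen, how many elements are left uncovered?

Union of B, E = {central, east, upper, south, outer}.
Not covered: north, lower — 2 elements.

2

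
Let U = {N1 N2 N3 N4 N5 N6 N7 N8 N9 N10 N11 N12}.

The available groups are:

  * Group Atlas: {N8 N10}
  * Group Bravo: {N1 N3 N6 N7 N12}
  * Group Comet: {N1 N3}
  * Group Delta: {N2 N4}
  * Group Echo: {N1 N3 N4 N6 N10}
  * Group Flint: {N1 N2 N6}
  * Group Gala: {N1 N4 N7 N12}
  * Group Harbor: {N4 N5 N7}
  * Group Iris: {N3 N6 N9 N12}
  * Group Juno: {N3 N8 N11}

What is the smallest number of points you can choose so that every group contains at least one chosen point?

4

Take H = {N1, N3, N4, N10}. Each listed group contains at least one of these, so H is a hitting set of size 4.
No choice of 3 points meets every group, so 4 is the minimum.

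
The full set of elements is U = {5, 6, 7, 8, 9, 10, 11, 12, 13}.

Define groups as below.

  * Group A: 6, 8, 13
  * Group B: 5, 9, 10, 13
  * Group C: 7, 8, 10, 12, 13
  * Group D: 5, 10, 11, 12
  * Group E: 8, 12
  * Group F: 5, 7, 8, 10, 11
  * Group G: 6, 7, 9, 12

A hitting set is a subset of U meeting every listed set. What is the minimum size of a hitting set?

The 3 elements {7, 8, 10} hit every group.
No choice of 2 elements meets every group, so 3 is the minimum.

3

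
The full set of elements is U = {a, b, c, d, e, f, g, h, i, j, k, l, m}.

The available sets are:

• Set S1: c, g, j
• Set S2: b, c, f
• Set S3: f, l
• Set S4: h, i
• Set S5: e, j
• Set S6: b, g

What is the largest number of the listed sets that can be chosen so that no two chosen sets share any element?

4

S3, S4, S5, S6 are pairwise disjoint (S3={f,l}; S4={h,i}; S5={e,j}; S6={b,g}).
Every remaining set overlaps one of these, and no 5 of the listed sets are pairwise disjoint, so 4 is the maximum.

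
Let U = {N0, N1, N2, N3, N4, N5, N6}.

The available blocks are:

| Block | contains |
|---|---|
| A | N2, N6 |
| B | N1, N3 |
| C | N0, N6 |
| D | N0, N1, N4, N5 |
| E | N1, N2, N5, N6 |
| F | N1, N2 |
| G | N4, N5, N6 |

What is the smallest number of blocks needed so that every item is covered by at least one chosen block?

A and B and D together: A ∪ B ∪ D = {N0, N1, N2, N3, N4, N5, N6} — every item is covered.
Only B contains N3, so B is forced; the remaining 5 items need at least 2 more blocks (each remaining block adds at most 3) — so at least 3 blocks are needed, and 3 is optimal.

3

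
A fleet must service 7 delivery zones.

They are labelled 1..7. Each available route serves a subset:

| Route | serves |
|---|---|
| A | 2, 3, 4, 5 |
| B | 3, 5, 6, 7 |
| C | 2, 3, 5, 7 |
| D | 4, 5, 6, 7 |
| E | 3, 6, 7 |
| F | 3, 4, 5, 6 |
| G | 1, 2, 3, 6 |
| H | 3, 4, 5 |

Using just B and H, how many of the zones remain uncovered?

Union of B, H = {3, 4, 5, 6, 7}.
Not covered: 1, 2 — 2 zones.

2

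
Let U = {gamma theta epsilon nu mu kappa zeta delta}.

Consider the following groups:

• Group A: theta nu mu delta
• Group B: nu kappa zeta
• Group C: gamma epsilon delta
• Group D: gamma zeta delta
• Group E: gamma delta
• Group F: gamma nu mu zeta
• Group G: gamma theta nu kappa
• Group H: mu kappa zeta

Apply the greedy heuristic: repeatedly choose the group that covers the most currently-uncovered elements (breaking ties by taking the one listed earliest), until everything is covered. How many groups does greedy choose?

3

Greedy: pick A (covers 4 new) → pick B (covers 2 new) → pick C (covers 2 new). Total picks: 3.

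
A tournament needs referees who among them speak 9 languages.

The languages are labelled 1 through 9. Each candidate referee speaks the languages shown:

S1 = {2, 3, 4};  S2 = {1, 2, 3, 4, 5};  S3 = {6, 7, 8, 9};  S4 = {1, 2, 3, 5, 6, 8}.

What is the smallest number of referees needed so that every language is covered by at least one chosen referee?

2

S2 and S3 together: S2 ∪ S3 = {1, 2, 3, 4, 5, 6, 7, 8, 9} — every language is covered.
No single referee has all 9 languages (the largest, S4, has 6), so 2 is optimal.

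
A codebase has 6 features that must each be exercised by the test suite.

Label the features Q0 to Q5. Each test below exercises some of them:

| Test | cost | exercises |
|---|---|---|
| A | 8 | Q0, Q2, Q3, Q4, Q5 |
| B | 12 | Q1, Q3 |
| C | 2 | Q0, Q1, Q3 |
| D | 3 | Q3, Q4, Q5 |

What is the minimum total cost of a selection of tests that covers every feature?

A, C together cover every feature (A ∪ C = {Q0, Q1, Q2, Q3, Q4, Q5}); total cost 8 + 2 = 10.
The greedy pick C, D, A costs 13; no covering selection beats 10.

10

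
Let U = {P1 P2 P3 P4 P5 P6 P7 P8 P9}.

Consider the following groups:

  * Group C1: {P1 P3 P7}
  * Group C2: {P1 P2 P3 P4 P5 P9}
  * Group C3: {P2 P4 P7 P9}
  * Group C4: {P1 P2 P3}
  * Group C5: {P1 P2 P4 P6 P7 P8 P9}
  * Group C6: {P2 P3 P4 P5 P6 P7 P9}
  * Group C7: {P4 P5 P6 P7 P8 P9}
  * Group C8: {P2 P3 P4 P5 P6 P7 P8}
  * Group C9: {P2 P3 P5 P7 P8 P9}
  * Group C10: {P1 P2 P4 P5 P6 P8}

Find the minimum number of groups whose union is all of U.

2

Take {C5, C9}. Their union is {P1, P2, P3, P4, P5, P6, P7, P8, P9}, which is all 9 items.
No single group has all 9 items (the largest, C5, has 7), so 2 is optimal.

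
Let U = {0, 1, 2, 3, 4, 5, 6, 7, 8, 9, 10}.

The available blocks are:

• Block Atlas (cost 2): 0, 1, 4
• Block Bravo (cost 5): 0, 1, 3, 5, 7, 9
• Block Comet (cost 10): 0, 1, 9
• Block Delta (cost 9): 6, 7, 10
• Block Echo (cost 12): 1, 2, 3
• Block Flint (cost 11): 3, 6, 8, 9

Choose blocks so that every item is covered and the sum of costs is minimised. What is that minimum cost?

39

Atlas, Bravo, Delta, Echo, Flint together cover every item (Atlas ∪ Bravo ∪ Delta ∪ Echo ∪ Flint = {0, 1, 2, 3, 4, 5, 6, 7, 8, 9, 10}); total cost 2 + 5 + 9 + 12 + 11 = 39.
No covering selection has total cost below 39.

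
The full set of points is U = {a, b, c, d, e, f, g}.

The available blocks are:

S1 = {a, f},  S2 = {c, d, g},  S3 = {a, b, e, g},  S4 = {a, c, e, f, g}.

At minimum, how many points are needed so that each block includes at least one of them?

2

H = {f, g} meets every block (each contains at least one member of H), and |H| = 2.
The blocks S1, S2 are pairwise disjoint, so any hitting set needs a separate point for each — at least 2. Hence 2 is optimal.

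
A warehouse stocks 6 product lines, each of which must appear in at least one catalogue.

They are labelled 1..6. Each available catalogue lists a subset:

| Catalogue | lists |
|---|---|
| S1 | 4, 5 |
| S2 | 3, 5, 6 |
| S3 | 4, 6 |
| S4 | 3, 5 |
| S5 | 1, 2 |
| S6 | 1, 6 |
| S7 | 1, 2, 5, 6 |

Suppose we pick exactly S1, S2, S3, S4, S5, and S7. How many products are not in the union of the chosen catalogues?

Union of S1, S2, S3, S4, S5, S7 = {1, 2, 3, 4, 5, 6} — that's every product, so 0 are uncovered.

0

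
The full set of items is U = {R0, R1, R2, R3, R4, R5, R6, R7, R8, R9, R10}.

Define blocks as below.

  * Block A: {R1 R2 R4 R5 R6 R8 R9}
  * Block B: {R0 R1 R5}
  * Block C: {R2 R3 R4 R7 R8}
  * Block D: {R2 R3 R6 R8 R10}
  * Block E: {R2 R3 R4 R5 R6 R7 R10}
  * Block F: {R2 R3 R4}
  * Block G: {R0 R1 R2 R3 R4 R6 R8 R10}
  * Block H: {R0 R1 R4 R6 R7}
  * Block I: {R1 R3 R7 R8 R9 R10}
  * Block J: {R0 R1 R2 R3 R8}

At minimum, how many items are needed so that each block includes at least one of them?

Take T = {R1, R2}. Each listed block contains at least one of these, so T is a hitting set of size 2.
The blocks B, C are pairwise disjoint, so any hitting set needs a separate item for each — at least 2. Hence 2 is optimal.

2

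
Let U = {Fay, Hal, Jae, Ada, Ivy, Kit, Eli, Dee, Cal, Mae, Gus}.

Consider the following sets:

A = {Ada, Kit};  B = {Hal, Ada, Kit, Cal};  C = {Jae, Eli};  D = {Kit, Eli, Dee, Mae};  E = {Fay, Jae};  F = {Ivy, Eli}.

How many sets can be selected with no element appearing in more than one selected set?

3

A, E, F are pairwise disjoint (A={Ada,Kit}; E={Fay,Jae}; F={Ivy,Eli}).
Every remaining set overlaps one of these, and no 4 of the listed sets are pairwise disjoint, so 3 is the maximum.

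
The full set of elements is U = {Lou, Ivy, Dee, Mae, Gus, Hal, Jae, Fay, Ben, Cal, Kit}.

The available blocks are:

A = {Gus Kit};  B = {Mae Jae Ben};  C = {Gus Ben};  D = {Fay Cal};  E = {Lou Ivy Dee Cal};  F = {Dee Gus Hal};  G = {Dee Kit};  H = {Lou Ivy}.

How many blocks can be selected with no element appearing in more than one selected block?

4

A, B, D, H are pairwise disjoint (A={Gus,Kit}; B={Mae,Jae,Ben}; D={Fay,Cal}; H={Lou,Ivy}).
Every remaining block overlaps one of these, and no 5 of the listed blocks are pairwise disjoint, so 4 is the maximum.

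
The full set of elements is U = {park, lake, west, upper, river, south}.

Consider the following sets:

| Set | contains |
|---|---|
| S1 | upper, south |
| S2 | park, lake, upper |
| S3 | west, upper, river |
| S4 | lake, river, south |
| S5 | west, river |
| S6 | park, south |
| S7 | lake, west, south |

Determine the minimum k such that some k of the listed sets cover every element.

3

S3, S4, and S6 cover everything between them: the union {park, lake, west, upper, river, south} is all of U.
No 2 of the 7 sets cover everything (all 21 combinations miss at least one element), so 3 is optimal.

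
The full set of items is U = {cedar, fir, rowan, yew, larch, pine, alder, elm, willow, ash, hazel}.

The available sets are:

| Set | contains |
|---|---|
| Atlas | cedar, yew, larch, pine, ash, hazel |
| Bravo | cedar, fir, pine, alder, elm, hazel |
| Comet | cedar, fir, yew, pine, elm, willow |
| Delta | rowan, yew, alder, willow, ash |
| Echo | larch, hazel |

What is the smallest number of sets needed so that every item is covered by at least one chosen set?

Bravo, Delta, and Echo cover everything between them: the union {cedar, fir, rowan, yew, larch, pine, alder, elm, willow, ash, hazel} is all of U.
Only Delta contains rowan, so Delta is forced; the remaining 6 items need at least 2 more sets (each remaining set adds at most 5) — so at least 3 sets are needed, and 3 is optimal.

3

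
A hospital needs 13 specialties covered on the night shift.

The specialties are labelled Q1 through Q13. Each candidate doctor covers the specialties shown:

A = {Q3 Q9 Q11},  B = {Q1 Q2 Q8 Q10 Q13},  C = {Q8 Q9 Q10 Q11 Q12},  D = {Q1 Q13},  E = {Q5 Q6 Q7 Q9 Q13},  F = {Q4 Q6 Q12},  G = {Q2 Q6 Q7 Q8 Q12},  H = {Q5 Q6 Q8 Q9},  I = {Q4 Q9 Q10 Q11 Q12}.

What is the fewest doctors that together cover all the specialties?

A and B and E and I together: A ∪ B ∪ E ∪ I = {Q1, Q2, Q3, Q4, Q5, Q6, Q7, Q8, Q9, Q10, Q11, Q12, Q13} — every specialty is covered.
No 3 of the 9 doctors cover everything (all 84 combinations miss at least one specialty), so 4 is optimal.

4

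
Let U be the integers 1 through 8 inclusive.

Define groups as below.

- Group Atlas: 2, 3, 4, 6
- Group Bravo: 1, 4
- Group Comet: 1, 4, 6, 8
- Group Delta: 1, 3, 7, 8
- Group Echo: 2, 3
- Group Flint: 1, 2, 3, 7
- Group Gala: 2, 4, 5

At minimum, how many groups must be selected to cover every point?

Atlas, Delta, and Gala cover everything between them: the union {1, 2, 3, 4, 5, 6, 7, 8} is all of U.
Only Gala contains 5, so Gala is forced; the remaining 5 points need at least 2 more groups (each remaining group adds at most 4) — so at least 3 groups are needed, and 3 is optimal.

3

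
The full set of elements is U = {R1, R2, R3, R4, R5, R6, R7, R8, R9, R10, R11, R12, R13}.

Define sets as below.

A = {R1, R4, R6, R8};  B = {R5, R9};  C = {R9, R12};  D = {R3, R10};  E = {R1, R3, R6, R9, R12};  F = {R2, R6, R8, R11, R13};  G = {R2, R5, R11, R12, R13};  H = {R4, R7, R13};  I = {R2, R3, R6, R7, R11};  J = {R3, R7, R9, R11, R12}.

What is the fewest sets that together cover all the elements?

A and D and G and J together: A ∪ D ∪ G ∪ J = {R1, R2, R3, R4, R5, R6, R7, R8, R9, R10, R11, R12, R13} — every element is covered.
Only D contains R10, so D is forced; the remaining 11 elements need at least 3 more sets (each remaining set adds at most 5) — so at least 4 sets are needed, and 4 is optimal.

4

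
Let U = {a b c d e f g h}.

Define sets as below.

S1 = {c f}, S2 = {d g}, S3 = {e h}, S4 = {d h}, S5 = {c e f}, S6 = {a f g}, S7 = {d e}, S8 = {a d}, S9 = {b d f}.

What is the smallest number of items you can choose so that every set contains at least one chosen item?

3

The 3 items {d, f, h} hit every set.
The sets S1, S2, S3 are pairwise disjoint, so any hitting set needs a separate item for each — at least 3. Hence 3 is optimal.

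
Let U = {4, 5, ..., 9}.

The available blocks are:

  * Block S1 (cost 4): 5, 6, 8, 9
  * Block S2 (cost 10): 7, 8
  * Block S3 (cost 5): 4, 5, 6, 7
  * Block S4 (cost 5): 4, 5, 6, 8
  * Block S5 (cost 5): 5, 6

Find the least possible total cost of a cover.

S1, S3 together cover every item (S1 ∪ S3 = {4, 5, 6, 7, 8, 9}); total cost 4 + 5 = 9.
No covering selection has total cost below 9.

9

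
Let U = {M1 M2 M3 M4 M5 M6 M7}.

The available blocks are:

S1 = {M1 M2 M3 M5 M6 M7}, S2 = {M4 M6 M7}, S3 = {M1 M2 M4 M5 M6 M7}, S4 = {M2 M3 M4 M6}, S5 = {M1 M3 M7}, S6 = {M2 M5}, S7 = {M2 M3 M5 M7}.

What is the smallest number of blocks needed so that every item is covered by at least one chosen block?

2

S3 and S7 cover everything between them: the union {M1, M2, M3, M4, M5, M6, M7} is all of U.
No single block has all 7 items (the largest, S1, has 6), so 2 is optimal.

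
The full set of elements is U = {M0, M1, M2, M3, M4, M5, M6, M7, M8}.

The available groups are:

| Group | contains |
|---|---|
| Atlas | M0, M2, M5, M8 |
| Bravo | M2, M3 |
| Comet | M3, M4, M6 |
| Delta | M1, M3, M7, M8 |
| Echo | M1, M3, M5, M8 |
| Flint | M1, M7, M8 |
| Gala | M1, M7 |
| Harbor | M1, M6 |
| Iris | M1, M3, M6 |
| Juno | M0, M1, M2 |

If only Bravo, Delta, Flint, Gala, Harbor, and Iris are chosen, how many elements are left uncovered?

Union of Bravo, Delta, Flint, Gala, Harbor, Iris = {M1, M2, M3, M6, M7, M8}.
Not covered: M0, M4, M5 — 3 elements.

3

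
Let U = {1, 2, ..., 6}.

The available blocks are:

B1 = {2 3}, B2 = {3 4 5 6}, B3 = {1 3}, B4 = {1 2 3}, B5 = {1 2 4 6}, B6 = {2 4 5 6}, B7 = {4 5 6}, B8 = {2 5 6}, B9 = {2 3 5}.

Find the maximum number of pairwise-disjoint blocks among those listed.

B3, B6 are pairwise disjoint (B3={1,3}; B6={2,4,5,6}).
Every remaining block overlaps one of these, and no 3 of the listed blocks are pairwise disjoint, so 2 is the maximum.

2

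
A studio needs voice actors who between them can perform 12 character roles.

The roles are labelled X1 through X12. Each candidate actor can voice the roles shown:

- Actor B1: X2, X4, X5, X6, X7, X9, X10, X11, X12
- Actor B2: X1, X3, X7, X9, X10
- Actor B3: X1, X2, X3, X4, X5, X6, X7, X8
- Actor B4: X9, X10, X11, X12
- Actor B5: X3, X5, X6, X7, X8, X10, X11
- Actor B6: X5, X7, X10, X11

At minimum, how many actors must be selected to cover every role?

2

B1 and B3 together: B1 ∪ B3 = {X1, X2, X3, X4, X5, X6, X7, X8, X9, X10, X11, X12} — every role is covered.
No single actor has all 12 roles (the largest, B1, has 9), so 2 is optimal.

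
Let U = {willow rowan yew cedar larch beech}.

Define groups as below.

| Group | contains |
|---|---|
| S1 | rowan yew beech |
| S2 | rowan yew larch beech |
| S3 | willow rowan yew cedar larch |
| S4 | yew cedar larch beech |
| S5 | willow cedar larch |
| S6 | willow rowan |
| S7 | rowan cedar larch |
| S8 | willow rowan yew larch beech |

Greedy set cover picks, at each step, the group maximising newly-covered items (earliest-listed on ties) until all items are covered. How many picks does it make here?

Greedy: pick S3 (covers 5 new) → pick S1 (covers 1 new). Total picks: 2.

2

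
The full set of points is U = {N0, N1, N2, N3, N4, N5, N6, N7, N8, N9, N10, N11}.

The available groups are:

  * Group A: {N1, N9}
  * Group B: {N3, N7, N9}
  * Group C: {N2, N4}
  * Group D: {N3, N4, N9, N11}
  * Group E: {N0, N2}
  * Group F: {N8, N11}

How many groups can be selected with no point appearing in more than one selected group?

A, E, F are pairwise disjoint (A={N1,N9}; E={N0,N2}; F={N8,N11}).
Every remaining group overlaps one of these, and no 4 of the listed groups are pairwise disjoint, so 3 is the maximum.

3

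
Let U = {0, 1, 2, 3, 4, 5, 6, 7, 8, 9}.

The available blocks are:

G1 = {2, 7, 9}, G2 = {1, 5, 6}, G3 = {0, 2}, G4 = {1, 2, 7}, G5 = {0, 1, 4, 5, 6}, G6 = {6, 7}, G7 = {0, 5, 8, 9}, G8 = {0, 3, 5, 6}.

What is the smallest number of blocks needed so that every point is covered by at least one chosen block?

G1, G5, G7, and G8 cover everything between them: the union {0, 1, 2, 3, 4, 5, 6, 7, 8, 9} is all of U.
No 3 of the 8 blocks cover everything (all 56 combinations miss at least one point), so 4 is optimal.

4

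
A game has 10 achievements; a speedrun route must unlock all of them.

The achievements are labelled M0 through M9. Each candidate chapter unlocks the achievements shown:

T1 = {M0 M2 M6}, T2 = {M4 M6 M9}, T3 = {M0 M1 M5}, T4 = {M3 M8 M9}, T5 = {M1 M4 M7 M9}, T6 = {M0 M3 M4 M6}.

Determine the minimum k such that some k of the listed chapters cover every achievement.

4

T1 and T3 and T4 and T5 together: T1 ∪ T3 ∪ T4 ∪ T5 = {M0, M1, M2, M3, M4, M5, M6, M7, M8, M9} — every achievement is covered.
Only T3 contains M5, so T3 is forced; the remaining 7 achievements need at least 3 more chapters (each remaining chapter adds at most 3) — so at least 4 chapters are needed, and 4 is optimal.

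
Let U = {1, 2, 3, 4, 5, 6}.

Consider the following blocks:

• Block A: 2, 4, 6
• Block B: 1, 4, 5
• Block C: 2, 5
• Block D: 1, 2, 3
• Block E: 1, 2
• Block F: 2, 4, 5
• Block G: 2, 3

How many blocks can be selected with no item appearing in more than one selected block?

2

B, G are pairwise disjoint (B={1,4,5}; G={2,3}).
Every remaining block overlaps one of these, and no 3 of the listed blocks are pairwise disjoint, so 2 is the maximum.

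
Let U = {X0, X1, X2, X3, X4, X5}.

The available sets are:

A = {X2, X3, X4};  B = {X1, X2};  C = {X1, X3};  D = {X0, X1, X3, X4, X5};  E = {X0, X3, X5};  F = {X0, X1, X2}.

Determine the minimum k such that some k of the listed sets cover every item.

B and D cover everything between them: the union {X0, X1, X2, X3, X4, X5} is all of U.
No single set has all 6 items (the largest, D, has 5), so 2 is optimal.

2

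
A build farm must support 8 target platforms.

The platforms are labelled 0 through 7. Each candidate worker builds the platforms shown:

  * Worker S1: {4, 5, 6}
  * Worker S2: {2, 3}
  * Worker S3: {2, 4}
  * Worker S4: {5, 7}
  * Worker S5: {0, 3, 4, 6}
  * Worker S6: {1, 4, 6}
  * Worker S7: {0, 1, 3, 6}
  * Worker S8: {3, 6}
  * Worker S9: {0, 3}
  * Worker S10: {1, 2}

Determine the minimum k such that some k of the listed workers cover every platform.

Take {S4, S5, S10}. Their union is {0, 1, 2, 3, 4, 5, 6, 7}, which is all 8 platforms.
Only S4 contains 7, so S4 is forced; the remaining 6 platforms need at least 2 more workers (each remaining worker adds at most 4) — so at least 3 workers are needed, and 3 is optimal.

3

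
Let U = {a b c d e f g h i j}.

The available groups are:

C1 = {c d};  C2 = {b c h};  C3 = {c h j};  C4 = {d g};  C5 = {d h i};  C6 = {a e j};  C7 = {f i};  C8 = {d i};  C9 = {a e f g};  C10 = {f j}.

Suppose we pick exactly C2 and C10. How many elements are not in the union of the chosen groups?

5

Union of C2, C10 = {b, c, f, h, j}.
Not covered: a, d, e, g, i — 5 elements.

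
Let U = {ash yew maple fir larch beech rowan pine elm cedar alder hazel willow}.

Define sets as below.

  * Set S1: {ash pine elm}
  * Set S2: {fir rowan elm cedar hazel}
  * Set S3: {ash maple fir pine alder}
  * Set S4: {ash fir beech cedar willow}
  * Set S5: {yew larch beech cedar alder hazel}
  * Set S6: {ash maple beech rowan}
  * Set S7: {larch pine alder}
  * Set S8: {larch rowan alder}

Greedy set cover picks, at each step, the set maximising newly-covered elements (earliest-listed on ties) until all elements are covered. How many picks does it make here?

Greedy: pick S5 (covers 6 new) → pick S3 (covers 4 new) → pick S2 (covers 2 new) → pick S4 (covers 1 new). Total picks: 4.

4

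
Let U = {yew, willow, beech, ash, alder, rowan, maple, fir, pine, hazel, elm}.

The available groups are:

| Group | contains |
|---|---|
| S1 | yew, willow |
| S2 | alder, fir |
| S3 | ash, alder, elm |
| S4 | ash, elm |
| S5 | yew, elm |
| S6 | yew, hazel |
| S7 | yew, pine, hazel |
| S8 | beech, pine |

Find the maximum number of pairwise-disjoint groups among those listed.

S1, S2, S4, S8 are pairwise disjoint (S1={yew,willow}; S2={alder,fir}; S4={ash,elm}; S8={beech,pine}).
Every remaining group overlaps one of these, and no 5 of the listed groups are pairwise disjoint, so 4 is the maximum.

4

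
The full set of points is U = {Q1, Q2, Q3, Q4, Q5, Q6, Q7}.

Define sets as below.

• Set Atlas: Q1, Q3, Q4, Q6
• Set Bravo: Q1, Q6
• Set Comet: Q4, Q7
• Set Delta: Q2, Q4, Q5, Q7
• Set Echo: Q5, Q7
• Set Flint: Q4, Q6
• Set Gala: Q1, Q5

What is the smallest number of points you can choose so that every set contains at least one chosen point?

3

Take H = {Q1, Q4, Q7}. Each listed set contains at least one of these, so H is a hitting set of size 3.
No choice of 2 points meets every set, so 3 is the minimum.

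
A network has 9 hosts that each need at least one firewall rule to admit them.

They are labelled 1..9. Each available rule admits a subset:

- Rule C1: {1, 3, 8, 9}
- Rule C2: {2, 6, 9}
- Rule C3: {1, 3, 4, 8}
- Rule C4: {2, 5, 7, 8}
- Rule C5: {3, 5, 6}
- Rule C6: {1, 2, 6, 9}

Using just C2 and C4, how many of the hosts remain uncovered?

3

Union of C2, C4 = {2, 5, 6, 7, 8, 9}.
Not covered: 1, 3, 4 — 3 hosts.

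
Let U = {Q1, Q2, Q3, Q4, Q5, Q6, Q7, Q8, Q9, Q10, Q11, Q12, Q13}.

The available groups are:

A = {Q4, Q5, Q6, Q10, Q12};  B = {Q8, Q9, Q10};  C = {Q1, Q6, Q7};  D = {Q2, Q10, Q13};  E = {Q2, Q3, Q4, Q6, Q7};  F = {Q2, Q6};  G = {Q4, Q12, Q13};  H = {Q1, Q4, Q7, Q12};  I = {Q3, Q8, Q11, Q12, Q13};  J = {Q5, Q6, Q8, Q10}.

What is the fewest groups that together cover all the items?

A, B, C, D, and I cover everything between them: the union {Q1, Q2, Q3, Q4, Q5, Q6, Q7, Q8, Q9, Q10, Q11, Q12, Q13} is all of U.
No 4 of the 10 groups cover everything (all 210 combinations miss at least one item), so 5 is optimal.

5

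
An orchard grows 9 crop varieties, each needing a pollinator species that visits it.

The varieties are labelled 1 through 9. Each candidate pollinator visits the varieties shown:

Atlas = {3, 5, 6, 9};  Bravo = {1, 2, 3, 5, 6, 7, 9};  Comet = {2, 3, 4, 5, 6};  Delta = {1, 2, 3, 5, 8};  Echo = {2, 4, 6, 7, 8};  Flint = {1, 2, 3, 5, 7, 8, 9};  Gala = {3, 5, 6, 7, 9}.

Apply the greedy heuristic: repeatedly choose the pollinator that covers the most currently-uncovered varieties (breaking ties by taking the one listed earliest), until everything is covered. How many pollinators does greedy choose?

2

Greedy: pick Bravo (covers 7 new) → pick Echo (covers 2 new). Total picks: 2.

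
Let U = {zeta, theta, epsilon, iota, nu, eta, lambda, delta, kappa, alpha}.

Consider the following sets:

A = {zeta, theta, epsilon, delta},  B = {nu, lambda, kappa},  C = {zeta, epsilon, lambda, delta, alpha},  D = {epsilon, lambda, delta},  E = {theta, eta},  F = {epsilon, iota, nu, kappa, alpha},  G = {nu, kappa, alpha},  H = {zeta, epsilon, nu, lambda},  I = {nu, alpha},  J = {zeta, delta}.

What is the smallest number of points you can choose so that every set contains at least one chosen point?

T = {theta, nu, delta} meets every set (each contains at least one member of T), and |T| = 3.
The sets D, E, I are pairwise disjoint, so any hitting set needs a separate point for each — at least 3. Hence 3 is optimal.

3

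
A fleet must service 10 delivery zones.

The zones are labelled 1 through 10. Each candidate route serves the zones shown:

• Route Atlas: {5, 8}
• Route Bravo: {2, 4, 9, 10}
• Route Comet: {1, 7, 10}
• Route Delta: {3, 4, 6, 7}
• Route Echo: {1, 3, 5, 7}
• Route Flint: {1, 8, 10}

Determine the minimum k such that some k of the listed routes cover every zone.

Take {Atlas, Bravo, Delta, Echo}. Their union is {1, 2, 3, 4, 5, 6, 7, 8, 9, 10}, which is all 10 zones.
No 3 of the 6 routes cover everything (all 20 combinations miss at least one zone), so 4 is optimal.

4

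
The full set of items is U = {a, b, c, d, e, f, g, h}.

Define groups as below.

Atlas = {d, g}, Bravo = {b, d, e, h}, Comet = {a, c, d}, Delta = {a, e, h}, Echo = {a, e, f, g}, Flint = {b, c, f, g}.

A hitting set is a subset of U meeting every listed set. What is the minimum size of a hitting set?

3

T = {c, g, h} meets every group (each contains at least one member of T), and |T| = 3.
No choice of 2 items meets every group, so 3 is the minimum.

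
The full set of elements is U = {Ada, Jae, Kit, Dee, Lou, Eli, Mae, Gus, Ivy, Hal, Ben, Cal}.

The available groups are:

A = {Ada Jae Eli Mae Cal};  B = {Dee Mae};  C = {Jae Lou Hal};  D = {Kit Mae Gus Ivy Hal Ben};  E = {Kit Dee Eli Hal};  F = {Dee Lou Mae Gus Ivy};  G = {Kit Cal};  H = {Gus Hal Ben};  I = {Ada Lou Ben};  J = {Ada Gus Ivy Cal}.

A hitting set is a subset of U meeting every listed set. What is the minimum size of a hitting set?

T = {Ada, Dee, Hal, Cal} meets every group (each contains at least one member of T), and |T| = 4.
No choice of 3 elements meets every group, so 4 is the minimum.

4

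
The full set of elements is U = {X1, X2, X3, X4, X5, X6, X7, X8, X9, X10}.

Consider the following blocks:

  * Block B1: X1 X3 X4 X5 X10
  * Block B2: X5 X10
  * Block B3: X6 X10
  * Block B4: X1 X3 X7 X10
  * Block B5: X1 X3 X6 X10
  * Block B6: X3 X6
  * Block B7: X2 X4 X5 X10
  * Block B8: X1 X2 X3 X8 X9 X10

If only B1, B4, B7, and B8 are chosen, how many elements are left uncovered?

1

Union of B1, B4, B7, B8 = {X1, X2, X3, X4, X5, X7, X8, X9, X10}.
Not covered: X6 — 1 element.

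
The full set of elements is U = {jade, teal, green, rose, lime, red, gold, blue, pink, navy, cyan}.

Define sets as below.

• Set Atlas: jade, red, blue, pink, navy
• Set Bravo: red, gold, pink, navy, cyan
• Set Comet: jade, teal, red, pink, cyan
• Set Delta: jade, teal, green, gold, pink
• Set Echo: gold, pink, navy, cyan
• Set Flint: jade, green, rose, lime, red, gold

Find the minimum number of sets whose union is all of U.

Atlas and Comet and Flint together: Atlas ∪ Comet ∪ Flint = {jade, teal, green, rose, lime, red, gold, blue, pink, navy, cyan} — every element is covered.
Only Flint contains rose, so Flint is forced; the remaining 5 elements need at least 2 more sets (each remaining set adds at most 3) — so at least 3 sets are needed, and 3 is optimal.

3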